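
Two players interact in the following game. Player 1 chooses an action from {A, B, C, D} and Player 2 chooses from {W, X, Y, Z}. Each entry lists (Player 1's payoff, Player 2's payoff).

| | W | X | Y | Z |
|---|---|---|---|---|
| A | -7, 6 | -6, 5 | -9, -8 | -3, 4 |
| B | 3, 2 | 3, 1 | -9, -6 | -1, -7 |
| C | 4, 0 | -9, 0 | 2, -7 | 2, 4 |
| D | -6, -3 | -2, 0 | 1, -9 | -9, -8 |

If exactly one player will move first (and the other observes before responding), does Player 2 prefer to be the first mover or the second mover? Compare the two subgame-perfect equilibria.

first

If Player 1 leads: Player 2's best replies are A→W, B→W, C→Z, D→X; Player 1's induced payoffs -7, 3, 2, -2; outcome (B, W), payoffs (3, 2).
If Player 2 leads: Player 1's best replies are W→C, X→B, Y→C, Z→C; Player 2's induced payoffs 0, 1, -7, 4; outcome (C, Z), payoffs (2, 4).
Player 2 gets 4 moving first and 2 moving second, so Player 2 prefers to move first.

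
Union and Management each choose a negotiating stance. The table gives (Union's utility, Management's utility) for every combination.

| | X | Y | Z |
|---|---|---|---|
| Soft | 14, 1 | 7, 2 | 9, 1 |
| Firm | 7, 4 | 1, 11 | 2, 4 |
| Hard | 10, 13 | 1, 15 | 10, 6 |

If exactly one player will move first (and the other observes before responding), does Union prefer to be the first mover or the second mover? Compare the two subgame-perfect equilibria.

second

If Union leads: Management's best replies are Soft→Y, Firm→Y, Hard→Y; Union's induced payoffs 7, 1, 1; outcome (Soft, Y), payoffs (7, 2).
If Management leads: Union's best replies are X→Soft, Y→Soft, Z→Hard; Management's induced payoffs 1, 2, 6; outcome (Hard, Z), payoffs (10, 6).
Union gets 7 moving first and 10 moving second, so Union prefers to move second.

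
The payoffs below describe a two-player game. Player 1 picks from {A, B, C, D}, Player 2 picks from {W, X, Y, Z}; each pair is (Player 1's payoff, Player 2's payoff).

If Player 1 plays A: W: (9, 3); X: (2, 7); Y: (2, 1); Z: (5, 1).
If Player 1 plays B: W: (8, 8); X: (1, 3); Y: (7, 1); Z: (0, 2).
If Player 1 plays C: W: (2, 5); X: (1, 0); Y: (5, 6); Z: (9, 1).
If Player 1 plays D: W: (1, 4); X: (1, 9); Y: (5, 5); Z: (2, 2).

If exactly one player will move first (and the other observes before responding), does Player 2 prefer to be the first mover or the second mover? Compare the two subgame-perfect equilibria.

If Player 1 leads: Player 2's best replies are A→X, B→W, C→Y, D→X; Player 1's induced payoffs 2, 8, 5, 1; outcome (B, W), payoffs (8, 8).
If Player 2 leads: Player 1's best replies are W→A, X→A, Y→B, Z→C; Player 2's induced payoffs 3, 7, 1, 1; outcome (A, X), payoffs (2, 7).
Player 2 gets 7 moving first and 8 moving second, so Player 2 prefers to move second.

second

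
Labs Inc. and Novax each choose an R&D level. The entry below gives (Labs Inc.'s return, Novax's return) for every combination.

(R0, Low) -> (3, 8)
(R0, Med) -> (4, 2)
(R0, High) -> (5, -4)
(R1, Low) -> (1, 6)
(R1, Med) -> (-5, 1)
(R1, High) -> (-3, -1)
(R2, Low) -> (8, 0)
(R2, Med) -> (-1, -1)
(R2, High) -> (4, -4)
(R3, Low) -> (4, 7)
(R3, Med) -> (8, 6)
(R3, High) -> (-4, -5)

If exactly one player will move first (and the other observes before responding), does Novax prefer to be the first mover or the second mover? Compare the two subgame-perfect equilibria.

first

If Labs Inc. leads: Novax's best replies are R0→Low, R1→Low, R2→Low, R3→Low; Labs Inc.'s induced payoffs 3, 1, 8, 4; outcome (R2, Low), payoffs (8, 0).
If Novax leads: Labs Inc.'s best replies are Low→R2, Med→R3, High→R0; Novax's induced payoffs 0, 6, -4; outcome (R3, Med), payoffs (8, 6).
Novax gets 6 moving first and 0 moving second, so Novax prefers to move first.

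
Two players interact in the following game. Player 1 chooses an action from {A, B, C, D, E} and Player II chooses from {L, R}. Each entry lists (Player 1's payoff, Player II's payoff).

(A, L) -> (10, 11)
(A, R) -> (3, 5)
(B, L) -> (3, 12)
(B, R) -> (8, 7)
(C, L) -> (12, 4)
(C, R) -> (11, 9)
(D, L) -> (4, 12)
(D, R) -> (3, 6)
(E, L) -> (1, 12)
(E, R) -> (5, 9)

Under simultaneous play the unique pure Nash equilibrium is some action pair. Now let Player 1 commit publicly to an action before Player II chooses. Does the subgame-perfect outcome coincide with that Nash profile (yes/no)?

yes

Solve by backward induction (Player 1 leads).
- A: Player II compares 11, 5 and picks L; Player 1 would get 10.
- B: Player II compares 12, 7 and picks L; Player 1 would get 3.
- C: Player II compares 4, 9 and picks R; Player 1 would get 11.
- D: Player II compares 12, 6 and picks L; Player 1 would get 4.
- E: Player II compares 12, 9 and picks L; Player 1 would get 1.
Among 10, 3, 11, 4, 1, the best is 11 at C. Subgame-perfect outcome: (C, R) with payoffs (11, 9).
For the simultaneous game, intersect best replies.
Player 1's best replies: L→C; R→C.
Player II's best replies: A→L; B→L; C→R; D→L; E→L.
Only (C, R) has each player best-responding; Nash payoffs (11, 9).
Sequential outcome (C, R) coincides with the Nash profile (C, R).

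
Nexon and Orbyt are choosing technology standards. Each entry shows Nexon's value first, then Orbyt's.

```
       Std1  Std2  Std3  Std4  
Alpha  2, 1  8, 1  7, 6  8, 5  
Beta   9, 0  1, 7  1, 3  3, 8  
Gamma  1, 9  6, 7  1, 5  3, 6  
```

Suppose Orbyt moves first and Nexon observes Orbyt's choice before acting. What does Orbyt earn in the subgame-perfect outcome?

Solve by backward induction (Orbyt leads).
- Std1: Nexon compares 2, 9, 1 and picks Beta; Orbyt would get 0.
- Std2: Nexon compares 8, 1, 6 and picks Alpha; Orbyt would get 1.
- Std3: Nexon compares 7, 1, 1 and picks Alpha; Orbyt would get 6.
- Std4: Nexon compares 8, 3, 3 and picks Alpha; Orbyt would get 5.
Among 0, 1, 6, 5, the best is 6 at Std3. Subgame-perfect outcome: (Alpha, Std3) with payoffs (7, 6).

6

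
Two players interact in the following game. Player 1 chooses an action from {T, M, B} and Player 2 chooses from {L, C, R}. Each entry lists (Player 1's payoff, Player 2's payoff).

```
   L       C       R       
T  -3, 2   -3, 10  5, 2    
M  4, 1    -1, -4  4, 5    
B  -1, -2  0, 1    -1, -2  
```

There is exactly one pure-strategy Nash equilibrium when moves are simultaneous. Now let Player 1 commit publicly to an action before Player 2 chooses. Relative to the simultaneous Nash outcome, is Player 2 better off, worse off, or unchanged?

Player 2 best-responds to each possible Player 1 move:
- T: Player 2 compares 2, 10, 2 and picks C; Player 1 would get -3.
- M: Player 2 compares 1, -4, 5 and picks R; Player 1 would get 4.
- B: Player 2 compares -2, 1, -2 and picks C; Player 1 would get 0.
Among -3, 4, 0, the best is 4 at M. Subgame-perfect outcome: (M, R) with payoffs (4, 5).
Under simultaneous play:
Player 1's best replies: L→M; C→B; R→T.
Player 2's best replies: T→C; M→R; B→C.
Only (B, C) has each player best-responding; Nash payoffs (0, 1).
Player 2 earns 5 sequentially versus 1 at the Nash outcome: better off.

better off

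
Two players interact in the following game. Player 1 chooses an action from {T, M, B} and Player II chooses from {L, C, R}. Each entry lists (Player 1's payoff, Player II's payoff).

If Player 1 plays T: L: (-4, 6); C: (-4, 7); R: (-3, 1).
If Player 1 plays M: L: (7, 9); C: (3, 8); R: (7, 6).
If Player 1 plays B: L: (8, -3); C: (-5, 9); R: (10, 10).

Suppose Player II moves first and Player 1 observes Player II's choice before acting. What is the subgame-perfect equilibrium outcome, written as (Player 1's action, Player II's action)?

(B, R)

Work backward from Player 1's decision.
- L: Player 1 compares -4, 7, 8 and picks B; Player II would get -3.
- C: Player 1 compares -4, 3, -5 and picks M; Player II would get 8.
- R: Player 1 compares -3, 7, 10 and picks B; Player II would get 10.
Maximizing over -3, 8, 10, Player II chooses R. Subgame-perfect outcome: (B, R) with payoffs (10, 10).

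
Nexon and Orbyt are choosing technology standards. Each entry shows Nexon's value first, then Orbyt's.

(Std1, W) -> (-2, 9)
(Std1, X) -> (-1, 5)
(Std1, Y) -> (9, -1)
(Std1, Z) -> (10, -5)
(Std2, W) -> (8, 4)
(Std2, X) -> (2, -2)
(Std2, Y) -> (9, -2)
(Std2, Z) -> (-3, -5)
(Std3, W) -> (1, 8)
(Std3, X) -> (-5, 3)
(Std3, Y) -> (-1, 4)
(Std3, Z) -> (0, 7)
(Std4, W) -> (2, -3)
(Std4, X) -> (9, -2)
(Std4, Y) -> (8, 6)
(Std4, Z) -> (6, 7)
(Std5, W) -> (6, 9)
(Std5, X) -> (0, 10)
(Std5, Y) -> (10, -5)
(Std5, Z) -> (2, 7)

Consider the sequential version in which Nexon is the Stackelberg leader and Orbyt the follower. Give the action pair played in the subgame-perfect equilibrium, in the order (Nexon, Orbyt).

Solve by backward induction (Nexon leads).
- Std1: Orbyt compares 9, 5, -1, -5 and picks W; Nexon would get -2.
- Std2: Orbyt compares 4, -2, -2, -5 and picks W; Nexon would get 8.
- Std3: Orbyt compares 8, 3, 4, 7 and picks W; Nexon would get 1.
- Std4: Orbyt compares -3, -2, 6, 7 and picks Z; Nexon would get 6.
- Std5: Orbyt compares 9, 10, -5, 7 and picks X; Nexon would get 0.
Nexon's induced payoffs are -2, 8, 1, 6, 0, so Nexon commits to Std2. Subgame-perfect outcome: (Std2, W) with payoffs (8, 4).

(Std2, W)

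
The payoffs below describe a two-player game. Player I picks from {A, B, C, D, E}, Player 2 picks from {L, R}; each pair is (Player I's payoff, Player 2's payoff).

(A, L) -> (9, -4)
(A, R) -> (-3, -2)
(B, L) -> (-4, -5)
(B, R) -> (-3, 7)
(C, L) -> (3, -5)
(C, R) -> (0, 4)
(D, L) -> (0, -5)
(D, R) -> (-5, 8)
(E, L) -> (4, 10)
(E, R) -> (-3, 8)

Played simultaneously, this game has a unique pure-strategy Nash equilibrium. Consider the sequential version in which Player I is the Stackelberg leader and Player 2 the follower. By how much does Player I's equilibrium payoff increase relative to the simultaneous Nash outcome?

4

Player 2 best-responds to each possible Player I move:
- A → Player 2 plays R (best of -4, -2); Player I gets -3.
- B → Player 2 plays R (best of -5, 7); Player I gets -3.
- C → Player 2 plays R (best of -5, 4); Player I gets 0.
- D → Player 2 plays R (best of -5, 8); Player I gets -5.
- E → Player 2 plays L (best of 10, 8); Player I gets 4.
Player I's induced payoffs are -3, -3, 0, -5, 4, so Player I commits to E. Subgame-perfect outcome: (E, L) with payoffs (4, 10).
For the simultaneous game, intersect best replies.
Player I's best replies: L→A; R→C.
Player 2's best replies: A→R; B→R; C→R; D→R; E→L.
The unique mutual best reply is (C, R), giving (0, 4).
Player I's commitment gain: 4 − 0 = 4.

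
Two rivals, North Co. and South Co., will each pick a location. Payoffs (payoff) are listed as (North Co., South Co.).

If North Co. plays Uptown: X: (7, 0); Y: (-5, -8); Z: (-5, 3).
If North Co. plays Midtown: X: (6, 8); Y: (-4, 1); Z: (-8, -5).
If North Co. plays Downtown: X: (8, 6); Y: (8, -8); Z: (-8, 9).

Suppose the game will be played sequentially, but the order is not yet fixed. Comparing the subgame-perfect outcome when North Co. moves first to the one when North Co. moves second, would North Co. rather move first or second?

second

If North Co. leads: South Co.'s best replies are Uptown→Z, Midtown→X, Downtown→Z; North Co.'s induced payoffs -5, 6, -8; outcome (Midtown, X), payoffs (6, 8).
If South Co. leads: North Co.'s best replies are X→Downtown, Y→Downtown, Z→Uptown; South Co.'s induced payoffs 6, -8, 3; outcome (Downtown, X), payoffs (8, 6).
North Co. gets 6 moving first and 8 moving second, so North Co. prefers to move second.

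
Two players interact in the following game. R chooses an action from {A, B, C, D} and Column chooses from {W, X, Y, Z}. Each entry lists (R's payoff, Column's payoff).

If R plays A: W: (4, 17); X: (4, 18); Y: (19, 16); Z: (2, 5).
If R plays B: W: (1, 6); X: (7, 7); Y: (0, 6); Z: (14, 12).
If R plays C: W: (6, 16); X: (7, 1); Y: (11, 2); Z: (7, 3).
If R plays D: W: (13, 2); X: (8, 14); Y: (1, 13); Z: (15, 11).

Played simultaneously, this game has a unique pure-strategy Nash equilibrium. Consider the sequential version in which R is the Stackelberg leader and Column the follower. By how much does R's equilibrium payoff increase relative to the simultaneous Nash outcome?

Work backward from Column's decision.
- A: BR = X, leader payoff 4.
- B: BR = Z, leader payoff 14.
- C: BR = W, leader payoff 6.
- D: BR = X, leader payoff 8.
R's induced payoffs are 4, 14, 6, 8, so R commits to B. Subgame-perfect outcome: (B, Z) with payoffs (14, 12).
Under simultaneous play:
R's best replies: W→D; X→D; Y→A; Z→D.
Column's best replies: A→X; B→Z; C→W; D→X.
The unique mutual best reply is (D, X), giving (8, 14).
R's commitment gain: 14 − 8 = 6.

6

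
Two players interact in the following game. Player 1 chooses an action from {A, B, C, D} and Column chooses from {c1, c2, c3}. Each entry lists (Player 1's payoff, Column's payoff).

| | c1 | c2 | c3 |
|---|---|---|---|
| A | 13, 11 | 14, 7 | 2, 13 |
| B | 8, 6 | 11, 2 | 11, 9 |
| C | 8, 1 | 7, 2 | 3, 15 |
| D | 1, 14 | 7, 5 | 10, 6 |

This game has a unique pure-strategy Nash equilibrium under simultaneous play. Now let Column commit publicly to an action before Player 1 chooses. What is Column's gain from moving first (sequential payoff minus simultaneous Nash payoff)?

Solve by backward induction (Column leads).
- c1: Player 1 compares 13, 8, 8, 1 and picks A; Column would get 11.
- c2: Player 1 compares 14, 11, 7, 7 and picks A; Column would get 7.
- c3: Player 1 compares 2, 11, 3, 10 and picks B; Column would get 9.
Column's induced payoffs are 11, 7, 9, so Column commits to c1. Subgame-perfect outcome: (A, c1) with payoffs (13, 11).
For the simultaneous game, intersect best replies.
Player 1's best replies: c1→A; c2→A; c3→B.
Column's best replies: A→c3; B→c3; C→c3; D→c1.
The unique mutual best reply is (B, c3), giving (11, 9).
Column's commitment gain: 11 − 9 = 2.

2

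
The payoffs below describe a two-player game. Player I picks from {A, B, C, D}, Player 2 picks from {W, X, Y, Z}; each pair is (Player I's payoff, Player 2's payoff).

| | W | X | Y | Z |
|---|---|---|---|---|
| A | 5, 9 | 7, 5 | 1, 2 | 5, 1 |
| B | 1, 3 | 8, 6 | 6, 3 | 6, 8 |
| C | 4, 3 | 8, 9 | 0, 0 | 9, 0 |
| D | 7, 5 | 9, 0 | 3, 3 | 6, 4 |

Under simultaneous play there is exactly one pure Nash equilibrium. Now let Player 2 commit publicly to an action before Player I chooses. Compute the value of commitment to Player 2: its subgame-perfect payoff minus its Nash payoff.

Player I best-responds to each possible Player 2 move:
- W → Player I plays D (best of 5, 1, 4, 7); Player 2 gets 5.
- X → Player I plays D (best of 7, 8, 8, 9); Player 2 gets 0.
- Y → Player I plays B (best of 1, 6, 0, 3); Player 2 gets 3.
- Z → Player I plays C (best of 5, 6, 9, 6); Player 2 gets 0.
Player 2's induced payoffs are 5, 0, 3, 0, so Player 2 commits to W. Subgame-perfect outcome: (D, W) with payoffs (7, 5).
For the simultaneous game, intersect best replies.
Player I's best replies: W→D; X→D; Y→B; Z→C.
Player 2's best replies: A→W; B→Z; C→X; D→W.
Only (D, W) has each player best-responding; Nash payoffs (7, 5).
Player 2's commitment gain: 5 − 5 = 0.

0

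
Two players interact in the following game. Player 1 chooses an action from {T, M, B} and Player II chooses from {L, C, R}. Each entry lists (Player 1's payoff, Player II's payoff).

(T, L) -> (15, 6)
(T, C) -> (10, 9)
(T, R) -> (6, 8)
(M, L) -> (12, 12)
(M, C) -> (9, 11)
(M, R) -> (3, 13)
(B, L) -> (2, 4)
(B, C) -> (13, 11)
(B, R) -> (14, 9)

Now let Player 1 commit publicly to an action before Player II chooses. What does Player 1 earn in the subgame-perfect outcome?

13

Player II best-responds to each possible Player 1 move:
- T: Player II compares 6, 9, 8 and picks C; Player 1 would get 10.
- M: Player II compares 12, 11, 13 and picks R; Player 1 would get 3.
- B: Player II compares 4, 11, 9 and picks C; Player 1 would get 13.
Player 1's induced payoffs are 10, 3, 13, so Player 1 commits to B. Subgame-perfect outcome: (B, C) with payoffs (13, 11).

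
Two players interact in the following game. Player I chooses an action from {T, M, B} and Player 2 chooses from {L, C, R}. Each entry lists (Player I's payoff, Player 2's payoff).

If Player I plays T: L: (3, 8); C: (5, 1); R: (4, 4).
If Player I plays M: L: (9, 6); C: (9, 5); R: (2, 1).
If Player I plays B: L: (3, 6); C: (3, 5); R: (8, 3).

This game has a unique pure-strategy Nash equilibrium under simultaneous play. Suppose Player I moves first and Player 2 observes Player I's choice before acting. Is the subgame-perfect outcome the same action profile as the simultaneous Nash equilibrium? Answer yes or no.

Work backward from Player 2's decision.
- T → Player 2 plays L (best of 8, 1, 4); Player I gets 3.
- M → Player 2 plays L (best of 6, 5, 1); Player I gets 9.
- B → Player 2 plays L (best of 6, 5, 3); Player I gets 3.
Among 3, 9, 3, the best is 9 at M. Subgame-perfect outcome: (M, L) with payoffs (9, 6).
Under simultaneous play:
Player I's best replies: L→M; C→M; R→B.
Player 2's best replies: T→L; M→L; B→L.
The unique mutual best reply is (M, L), giving (9, 6).
Sequential outcome (M, L) coincides with the Nash profile (M, L).

yes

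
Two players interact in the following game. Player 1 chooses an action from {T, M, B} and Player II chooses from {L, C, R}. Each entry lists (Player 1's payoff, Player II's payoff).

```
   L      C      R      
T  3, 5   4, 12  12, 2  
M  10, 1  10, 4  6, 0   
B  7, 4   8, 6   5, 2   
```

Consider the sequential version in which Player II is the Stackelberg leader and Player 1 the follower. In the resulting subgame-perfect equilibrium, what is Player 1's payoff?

10

Player 1 best-responds to each possible Player II move:
- L: Player 1 compares 3, 10, 7 and picks M; Player II would get 1.
- C: Player 1 compares 4, 10, 8 and picks M; Player II would get 4.
- R: Player 1 compares 12, 6, 5 and picks T; Player II would get 2.
Among 1, 4, 2, the best is 4 at C. Subgame-perfect outcome: (M, C) with payoffs (10, 4).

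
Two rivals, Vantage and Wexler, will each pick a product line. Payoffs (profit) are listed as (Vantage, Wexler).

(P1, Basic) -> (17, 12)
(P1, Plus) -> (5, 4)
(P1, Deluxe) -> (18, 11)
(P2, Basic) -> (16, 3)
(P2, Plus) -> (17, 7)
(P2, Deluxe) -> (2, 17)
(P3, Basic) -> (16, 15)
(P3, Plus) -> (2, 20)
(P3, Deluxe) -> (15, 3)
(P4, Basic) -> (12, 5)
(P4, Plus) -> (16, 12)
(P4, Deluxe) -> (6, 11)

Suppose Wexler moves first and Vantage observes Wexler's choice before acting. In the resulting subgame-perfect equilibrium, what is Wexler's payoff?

Vantage best-responds to each possible Wexler move:
- Basic: BR = P1, leader payoff 12.
- Plus: BR = P2, leader payoff 7.
- Deluxe: BR = P1, leader payoff 11.
Wexler's induced payoffs are 12, 7, 11, so Wexler commits to Basic. Subgame-perfect outcome: (P1, Basic) with payoffs (17, 12).

12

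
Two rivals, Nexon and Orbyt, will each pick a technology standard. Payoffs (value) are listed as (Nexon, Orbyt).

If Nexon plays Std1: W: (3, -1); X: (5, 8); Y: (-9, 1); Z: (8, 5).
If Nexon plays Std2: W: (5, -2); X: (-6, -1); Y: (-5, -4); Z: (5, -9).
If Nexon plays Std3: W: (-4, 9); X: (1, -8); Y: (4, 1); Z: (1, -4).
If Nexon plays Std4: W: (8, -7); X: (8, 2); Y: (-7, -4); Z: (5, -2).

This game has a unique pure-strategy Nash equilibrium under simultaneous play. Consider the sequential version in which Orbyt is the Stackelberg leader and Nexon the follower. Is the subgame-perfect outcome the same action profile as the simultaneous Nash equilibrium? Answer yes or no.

Solve by backward induction (Orbyt leads).
- W → Nexon plays Std4 (best of 3, 5, -4, 8); Orbyt gets -7.
- X → Nexon plays Std4 (best of 5, -6, 1, 8); Orbyt gets 2.
- Y → Nexon plays Std3 (best of -9, -5, 4, -7); Orbyt gets 1.
- Z → Nexon plays Std1 (best of 8, 5, 1, 5); Orbyt gets 5.
Maximizing over -7, 2, 1, 5, Orbyt chooses Z. Subgame-perfect outcome: (Std1, Z) with payoffs (8, 5).
Now find the simultaneous Nash equilibrium.
Nexon's best replies: W→Std4; X→Std4; Y→Std3; Z→Std1.
Orbyt's best replies: Std1→X; Std2→X; Std3→W; Std4→X.
Only (Std4, X) has each player best-responding; Nash payoffs (8, 2).
Sequential outcome (Std1, Z) differs from the Nash profile (Std4, X).

no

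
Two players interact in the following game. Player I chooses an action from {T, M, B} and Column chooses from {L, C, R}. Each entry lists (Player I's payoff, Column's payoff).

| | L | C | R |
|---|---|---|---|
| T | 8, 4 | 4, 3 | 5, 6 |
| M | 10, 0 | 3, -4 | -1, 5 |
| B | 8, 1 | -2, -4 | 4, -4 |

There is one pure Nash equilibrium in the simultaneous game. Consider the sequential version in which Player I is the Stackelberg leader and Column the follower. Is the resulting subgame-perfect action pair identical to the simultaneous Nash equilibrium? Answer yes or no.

no

Work backward from Column's decision.
- T → Column plays R (best of 4, 3, 6); Player I gets 5.
- M → Column plays R (best of 0, -4, 5); Player I gets -1.
- B → Column plays L (best of 1, -4, -4); Player I gets 8.
Maximizing over 5, -1, 8, Player I chooses B. Subgame-perfect outcome: (B, L) with payoffs (8, 1).
Under simultaneous play:
Player I's best replies: L→M; C→T; R→T.
Column's best replies: T→R; M→R; B→L.
Only (T, R) has each player best-responding; Nash payoffs (5, 6).
Sequential outcome (B, L) differs from the Nash profile (T, R).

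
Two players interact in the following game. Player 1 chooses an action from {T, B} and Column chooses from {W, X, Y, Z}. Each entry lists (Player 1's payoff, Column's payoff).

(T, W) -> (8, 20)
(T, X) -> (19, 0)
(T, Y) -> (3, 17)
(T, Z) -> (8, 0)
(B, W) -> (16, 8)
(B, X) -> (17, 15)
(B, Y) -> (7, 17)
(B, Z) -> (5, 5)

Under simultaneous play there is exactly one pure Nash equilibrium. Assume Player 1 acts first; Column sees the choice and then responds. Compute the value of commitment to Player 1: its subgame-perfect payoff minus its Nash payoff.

1

Column best-responds to each possible Player 1 move:
- T → Column plays W (best of 20, 0, 17, 0); Player 1 gets 8.
- B → Column plays Y (best of 8, 15, 17, 5); Player 1 gets 7.
Among 8, 7, the best is 8 at T. Subgame-perfect outcome: (T, W) with payoffs (8, 20).
Now find the simultaneous Nash equilibrium.
Player 1's best replies: W→B; X→T; Y→B; Z→T.
Column's best replies: T→W; B→Y.
The unique mutual best reply is (B, Y), giving (7, 17).
Player 1's commitment gain: 8 − 7 = 1.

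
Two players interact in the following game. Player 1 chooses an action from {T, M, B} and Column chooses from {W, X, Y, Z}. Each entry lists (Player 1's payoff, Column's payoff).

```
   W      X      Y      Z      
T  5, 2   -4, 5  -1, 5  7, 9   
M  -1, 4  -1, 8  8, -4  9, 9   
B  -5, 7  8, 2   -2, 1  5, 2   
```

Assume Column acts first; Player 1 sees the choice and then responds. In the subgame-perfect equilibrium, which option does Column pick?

Work backward from Player 1's decision.
- W: Player 1 compares 5, -1, -5 and picks T; Column would get 2.
- X: Player 1 compares -4, -1, 8 and picks B; Column would get 2.
- Y: Player 1 compares -1, 8, -2 and picks M; Column would get -4.
- Z: Player 1 compares 7, 9, 5 and picks M; Column would get 9.
Column's induced payoffs are 2, 2, -4, 9, so Column commits to Z. Subgame-perfect outcome: (M, Z) with payoffs (9, 9).

Z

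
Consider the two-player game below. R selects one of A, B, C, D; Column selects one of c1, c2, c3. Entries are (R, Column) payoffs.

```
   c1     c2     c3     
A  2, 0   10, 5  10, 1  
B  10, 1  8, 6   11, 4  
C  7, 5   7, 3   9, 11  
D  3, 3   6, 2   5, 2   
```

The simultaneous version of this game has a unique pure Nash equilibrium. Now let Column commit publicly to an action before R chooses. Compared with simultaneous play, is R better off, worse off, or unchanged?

unchanged

R best-responds to each possible Column move:
- c1: BR = B, leader payoff 1.
- c2: BR = A, leader payoff 5.
- c3: BR = B, leader payoff 4.
Maximizing over 1, 5, 4, Column chooses c2. Subgame-perfect outcome: (A, c2) with payoffs (10, 5).
Now find the simultaneous Nash equilibrium.
R's best replies: c1→B; c2→A; c3→B.
Column's best replies: A→c2; B→c2; C→c3; D→c1.
The unique mutual best reply is (A, c2), giving (10, 5).
R earns 10 sequentially versus 10 at the Nash outcome: unchanged.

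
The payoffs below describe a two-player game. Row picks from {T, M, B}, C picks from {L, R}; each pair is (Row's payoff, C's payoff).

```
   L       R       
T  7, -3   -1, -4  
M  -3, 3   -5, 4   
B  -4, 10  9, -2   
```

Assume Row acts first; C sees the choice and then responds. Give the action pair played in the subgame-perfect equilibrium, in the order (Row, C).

Work backward from C's decision.
- T: C compares -3, -4 and picks L; Row would get 7.
- M: C compares 3, 4 and picks R; Row would get -5.
- B: C compares 10, -2 and picks L; Row would get -4.
Row's induced payoffs are 7, -5, -4, so Row commits to T. Subgame-perfect outcome: (T, L) with payoffs (7, -3).

(T, L)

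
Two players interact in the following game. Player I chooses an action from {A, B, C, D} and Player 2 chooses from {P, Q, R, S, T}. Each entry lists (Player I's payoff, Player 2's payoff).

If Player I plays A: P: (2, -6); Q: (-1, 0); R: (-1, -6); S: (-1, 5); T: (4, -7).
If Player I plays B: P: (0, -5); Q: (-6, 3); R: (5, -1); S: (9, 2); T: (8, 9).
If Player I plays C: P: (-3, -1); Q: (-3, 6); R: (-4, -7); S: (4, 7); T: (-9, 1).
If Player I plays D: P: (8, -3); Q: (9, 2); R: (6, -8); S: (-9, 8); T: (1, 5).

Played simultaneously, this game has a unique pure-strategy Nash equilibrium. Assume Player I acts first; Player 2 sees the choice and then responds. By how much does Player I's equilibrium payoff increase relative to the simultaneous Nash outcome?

Solve by backward induction (Player I leads).
- A: Player 2 compares -6, 0, -6, 5, -7 and picks S; Player I would get -1.
- B: Player 2 compares -5, 3, -1, 2, 9 and picks T; Player I would get 8.
- C: Player 2 compares -1, 6, -7, 7, 1 and picks S; Player I would get 4.
- D: Player 2 compares -3, 2, -8, 8, 5 and picks S; Player I would get -9.
Among -1, 8, 4, -9, the best is 8 at B. Subgame-perfect outcome: (B, T) with payoffs (8, 9).
For the simultaneous game, intersect best replies.
Player I's best replies: P→D; Q→D; R→D; S→B; T→B.
Player 2's best replies: A→S; B→T; C→S; D→S.
Only (B, T) has each player best-responding; Nash payoffs (8, 9).
Player I's commitment gain: 8 − 8 = 0.

0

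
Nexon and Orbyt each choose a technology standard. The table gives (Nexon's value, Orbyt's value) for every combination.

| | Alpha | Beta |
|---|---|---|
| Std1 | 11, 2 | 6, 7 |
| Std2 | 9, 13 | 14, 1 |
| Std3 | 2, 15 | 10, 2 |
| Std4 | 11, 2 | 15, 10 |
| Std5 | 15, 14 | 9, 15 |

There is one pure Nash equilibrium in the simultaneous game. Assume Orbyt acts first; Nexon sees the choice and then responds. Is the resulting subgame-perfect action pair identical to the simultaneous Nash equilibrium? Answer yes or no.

Backward induction with Orbyt moving first.
- Alpha: Nexon compares 11, 9, 2, 11, 15 and picks Std5; Orbyt would get 14.
- Beta: Nexon compares 6, 14, 10, 15, 9 and picks Std4; Orbyt would get 10.
Among 14, 10, the best is 14 at Alpha. Subgame-perfect outcome: (Std5, Alpha) with payoffs (15, 14).
Under simultaneous play:
Nexon's best replies: Alpha→Std5; Beta→Std4.
Orbyt's best replies: Std1→Beta; Std2→Alpha; Std3→Alpha; Std4→Beta; Std5→Beta.
Only (Std4, Beta) has each player best-responding; Nash payoffs (15, 10).
Sequential outcome (Std5, Alpha) differs from the Nash profile (Std4, Beta).

no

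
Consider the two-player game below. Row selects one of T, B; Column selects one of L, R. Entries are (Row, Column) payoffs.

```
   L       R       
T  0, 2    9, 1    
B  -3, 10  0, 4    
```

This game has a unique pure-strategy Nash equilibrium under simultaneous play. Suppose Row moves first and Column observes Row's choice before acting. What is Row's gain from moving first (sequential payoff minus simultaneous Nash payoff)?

Solve by backward induction (Row leads).
- T: BR = L, leader payoff 0.
- B: BR = L, leader payoff -3.
Among 0, -3, the best is 0 at T. Subgame-perfect outcome: (T, L) with payoffs (0, 2).
For the simultaneous game, intersect best replies.
Row's best replies: L→T; R→T.
Column's best replies: T→L; B→L.
The unique mutual best reply is (T, L), giving (0, 2).
Row's commitment gain: 0 − 0 = 0.

0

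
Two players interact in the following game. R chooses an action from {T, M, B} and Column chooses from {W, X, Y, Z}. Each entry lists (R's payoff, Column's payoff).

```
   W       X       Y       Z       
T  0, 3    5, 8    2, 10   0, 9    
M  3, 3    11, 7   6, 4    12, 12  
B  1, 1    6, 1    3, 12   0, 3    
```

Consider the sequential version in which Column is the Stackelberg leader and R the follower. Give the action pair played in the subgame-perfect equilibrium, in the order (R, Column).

(M, Z)

Backward induction with Column moving first.
- W: R compares 0, 3, 1 and picks M; Column would get 3.
- X: R compares 5, 11, 6 and picks M; Column would get 7.
- Y: R compares 2, 6, 3 and picks M; Column would get 4.
- Z: R compares 0, 12, 0 and picks M; Column would get 12.
Column's induced payoffs are 3, 7, 4, 12, so Column commits to Z. Subgame-perfect outcome: (M, Z) with payoffs (12, 12).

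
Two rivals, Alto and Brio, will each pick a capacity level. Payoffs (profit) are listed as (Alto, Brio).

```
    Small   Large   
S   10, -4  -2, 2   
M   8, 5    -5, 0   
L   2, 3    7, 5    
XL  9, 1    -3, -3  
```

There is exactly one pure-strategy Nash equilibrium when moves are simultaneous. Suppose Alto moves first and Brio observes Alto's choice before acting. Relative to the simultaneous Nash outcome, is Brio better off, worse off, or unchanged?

worse off

Backward induction with Alto moving first.
- S: Brio compares -4, 2 and picks Large; Alto would get -2.
- M: Brio compares 5, 0 and picks Small; Alto would get 8.
- L: Brio compares 3, 5 and picks Large; Alto would get 7.
- XL: Brio compares 1, -3 and picks Small; Alto would get 9.
Among -2, 8, 7, 9, the best is 9 at XL. Subgame-perfect outcome: (XL, Small) with payoffs (9, 1).
Under simultaneous play:
Alto's best replies: Small→S; Large→L.
Brio's best replies: S→Large; M→Small; L→Large; XL→Small.
Only (L, Large) has each player best-responding; Nash payoffs (7, 5).
Brio earns 1 sequentially versus 5 at the Nash outcome: worse off.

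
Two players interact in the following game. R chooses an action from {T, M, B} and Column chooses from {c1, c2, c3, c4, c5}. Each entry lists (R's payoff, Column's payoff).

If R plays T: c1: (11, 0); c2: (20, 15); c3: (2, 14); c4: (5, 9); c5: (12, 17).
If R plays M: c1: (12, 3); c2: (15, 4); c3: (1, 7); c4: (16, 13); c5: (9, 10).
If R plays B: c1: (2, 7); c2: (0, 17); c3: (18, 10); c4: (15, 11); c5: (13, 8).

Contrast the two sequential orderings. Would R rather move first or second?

second

If R leads: Column's best replies are T→c5, M→c4, B→c2; R's induced payoffs 12, 16, 0; outcome (M, c4), payoffs (16, 13).
If Column leads: R's best replies are c1→M, c2→T, c3→B, c4→M, c5→B; Column's induced payoffs 3, 15, 10, 13, 8; outcome (T, c2), payoffs (20, 15).
R gets 16 moving first and 20 moving second, so R prefers to move second.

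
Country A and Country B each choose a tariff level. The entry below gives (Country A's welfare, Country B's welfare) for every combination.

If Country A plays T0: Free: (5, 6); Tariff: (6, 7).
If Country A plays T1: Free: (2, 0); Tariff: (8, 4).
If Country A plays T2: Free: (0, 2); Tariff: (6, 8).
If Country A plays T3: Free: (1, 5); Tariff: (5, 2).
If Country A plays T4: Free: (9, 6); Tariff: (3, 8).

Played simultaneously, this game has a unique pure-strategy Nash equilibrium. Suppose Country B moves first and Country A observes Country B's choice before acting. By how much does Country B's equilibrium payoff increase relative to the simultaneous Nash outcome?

2

Work backward from Country A's decision.
- Free: BR = T4, leader payoff 6.
- Tariff: BR = T1, leader payoff 4.
Country B's induced payoffs are 6, 4, so Country B commits to Free. Subgame-perfect outcome: (T4, Free) with payoffs (9, 6).
Under simultaneous play:
Country A's best replies: Free→T4; Tariff→T1.
Country B's best replies: T0→Tariff; T1→Tariff; T2→Tariff; T3→Free; T4→Tariff.
Only (T1, Tariff) has each player best-responding; Nash payoffs (8, 4).
Country B's commitment gain: 6 − 4 = 2.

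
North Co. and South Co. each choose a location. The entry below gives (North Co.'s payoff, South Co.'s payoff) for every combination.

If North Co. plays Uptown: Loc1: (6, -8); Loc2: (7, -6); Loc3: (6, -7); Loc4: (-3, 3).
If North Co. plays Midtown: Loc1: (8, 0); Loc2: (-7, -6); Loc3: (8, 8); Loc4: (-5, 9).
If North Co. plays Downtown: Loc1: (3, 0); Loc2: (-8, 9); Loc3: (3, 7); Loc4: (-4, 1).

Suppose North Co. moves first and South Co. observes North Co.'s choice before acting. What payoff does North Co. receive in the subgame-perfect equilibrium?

-3

Backward induction with North Co. moving first.
- Uptown: South Co. compares -8, -6, -7, 3 and picks Loc4; North Co. would get -3.
- Midtown: South Co. compares 0, -6, 8, 9 and picks Loc4; North Co. would get -5.
- Downtown: South Co. compares 0, 9, 7, 1 and picks Loc2; North Co. would get -8.
North Co.'s induced payoffs are -3, -5, -8, so North Co. commits to Uptown. Subgame-perfect outcome: (Uptown, Loc4) with payoffs (-3, 3).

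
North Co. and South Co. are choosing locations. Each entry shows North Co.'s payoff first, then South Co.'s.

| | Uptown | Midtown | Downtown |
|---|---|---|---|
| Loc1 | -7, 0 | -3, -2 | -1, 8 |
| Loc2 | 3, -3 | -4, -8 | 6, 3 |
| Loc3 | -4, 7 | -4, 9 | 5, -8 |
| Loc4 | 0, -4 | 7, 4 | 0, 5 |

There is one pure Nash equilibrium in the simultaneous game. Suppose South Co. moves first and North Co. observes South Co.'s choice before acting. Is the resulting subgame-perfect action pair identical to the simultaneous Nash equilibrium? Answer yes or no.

Backward induction with South Co. moving first.
- Uptown: North Co. compares -7, 3, -4, 0 and picks Loc2; South Co. would get -3.
- Midtown: North Co. compares -3, -4, -4, 7 and picks Loc4; South Co. would get 4.
- Downtown: North Co. compares -1, 6, 5, 0 and picks Loc2; South Co. would get 3.
South Co.'s induced payoffs are -3, 4, 3, so South Co. commits to Midtown. Subgame-perfect outcome: (Loc4, Midtown) with payoffs (7, 4).
Under simultaneous play:
North Co.'s best replies: Uptown→Loc2; Midtown→Loc4; Downtown→Loc2.
South Co.'s best replies: Loc1→Downtown; Loc2→Downtown; Loc3→Midtown; Loc4→Downtown.
The unique mutual best reply is (Loc2, Downtown), giving (6, 3).
Sequential outcome (Loc4, Midtown) differs from the Nash profile (Loc2, Downtown).

no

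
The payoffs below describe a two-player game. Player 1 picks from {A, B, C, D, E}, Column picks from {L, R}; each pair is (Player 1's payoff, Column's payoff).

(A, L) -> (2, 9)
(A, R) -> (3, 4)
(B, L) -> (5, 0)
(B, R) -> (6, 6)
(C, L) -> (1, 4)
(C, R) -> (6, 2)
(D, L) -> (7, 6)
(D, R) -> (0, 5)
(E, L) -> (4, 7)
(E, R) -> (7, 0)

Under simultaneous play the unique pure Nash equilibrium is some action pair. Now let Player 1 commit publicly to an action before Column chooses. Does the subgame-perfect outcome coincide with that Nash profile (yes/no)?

Column best-responds to each possible Player 1 move:
- A: Column compares 9, 4 and picks L; Player 1 would get 2.
- B: Column compares 0, 6 and picks R; Player 1 would get 6.
- C: Column compares 4, 2 and picks L; Player 1 would get 1.
- D: Column compares 6, 5 and picks L; Player 1 would get 7.
- E: Column compares 7, 0 and picks L; Player 1 would get 4.
Player 1's induced payoffs are 2, 6, 1, 7, 4, so Player 1 commits to D. Subgame-perfect outcome: (D, L) with payoffs (7, 6).
For the simultaneous game, intersect best replies.
Player 1's best replies: L→D; R→E.
Column's best replies: A→L; B→R; C→L; D→L; E→L.
Only (D, L) has each player best-responding; Nash payoffs (7, 6).
Sequential outcome (D, L) coincides with the Nash profile (D, L).

yes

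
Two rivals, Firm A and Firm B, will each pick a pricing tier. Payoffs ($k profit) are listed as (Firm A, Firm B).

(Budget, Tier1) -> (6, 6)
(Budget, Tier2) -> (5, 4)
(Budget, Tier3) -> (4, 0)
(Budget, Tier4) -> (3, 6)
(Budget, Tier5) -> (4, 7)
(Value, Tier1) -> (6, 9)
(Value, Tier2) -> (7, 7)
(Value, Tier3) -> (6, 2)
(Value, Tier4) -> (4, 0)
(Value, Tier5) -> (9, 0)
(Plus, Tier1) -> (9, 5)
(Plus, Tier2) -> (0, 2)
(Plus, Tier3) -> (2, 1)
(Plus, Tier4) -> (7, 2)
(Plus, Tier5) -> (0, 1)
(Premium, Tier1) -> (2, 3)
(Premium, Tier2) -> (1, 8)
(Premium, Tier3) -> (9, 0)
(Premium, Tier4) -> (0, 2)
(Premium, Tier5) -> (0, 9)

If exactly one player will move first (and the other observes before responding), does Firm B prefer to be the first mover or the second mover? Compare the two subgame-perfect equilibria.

first

If Firm A leads: Firm B's best replies are Budget→Tier5, Value→Tier1, Plus→Tier1, Premium→Tier5; Firm A's induced payoffs 4, 6, 9, 0; outcome (Plus, Tier1), payoffs (9, 5).
If Firm B leads: Firm A's best replies are Tier1→Plus, Tier2→Value, Tier3→Premium, Tier4→Plus, Tier5→Value; Firm B's induced payoffs 5, 7, 0, 2, 0; outcome (Value, Tier2), payoffs (7, 7).
Firm B gets 7 moving first and 5 moving second, so Firm B prefers to move first.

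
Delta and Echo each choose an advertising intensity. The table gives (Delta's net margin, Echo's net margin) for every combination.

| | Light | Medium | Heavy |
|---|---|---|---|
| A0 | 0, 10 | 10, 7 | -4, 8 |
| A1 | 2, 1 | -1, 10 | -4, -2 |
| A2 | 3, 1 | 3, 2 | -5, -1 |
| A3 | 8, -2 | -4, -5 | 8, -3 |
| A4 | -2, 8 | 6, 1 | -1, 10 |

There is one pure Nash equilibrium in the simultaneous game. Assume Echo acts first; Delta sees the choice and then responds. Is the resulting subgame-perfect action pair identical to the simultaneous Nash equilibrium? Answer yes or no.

no

Delta best-responds to each possible Echo move:
- Light: Delta compares 0, 2, 3, 8, -2 and picks A3; Echo would get -2.
- Medium: Delta compares 10, -1, 3, -4, 6 and picks A0; Echo would get 7.
- Heavy: Delta compares -4, -4, -5, 8, -1 and picks A3; Echo would get -3.
Maximizing over -2, 7, -3, Echo chooses Medium. Subgame-perfect outcome: (A0, Medium) with payoffs (10, 7).
Under simultaneous play:
Delta's best replies: Light→A3; Medium→A0; Heavy→A3.
Echo's best replies: A0→Light; A1→Medium; A2→Medium; A3→Light; A4→Heavy.
Only (A3, Light) has each player best-responding; Nash payoffs (8, -2).
Sequential outcome (A0, Medium) differs from the Nash profile (A3, Light).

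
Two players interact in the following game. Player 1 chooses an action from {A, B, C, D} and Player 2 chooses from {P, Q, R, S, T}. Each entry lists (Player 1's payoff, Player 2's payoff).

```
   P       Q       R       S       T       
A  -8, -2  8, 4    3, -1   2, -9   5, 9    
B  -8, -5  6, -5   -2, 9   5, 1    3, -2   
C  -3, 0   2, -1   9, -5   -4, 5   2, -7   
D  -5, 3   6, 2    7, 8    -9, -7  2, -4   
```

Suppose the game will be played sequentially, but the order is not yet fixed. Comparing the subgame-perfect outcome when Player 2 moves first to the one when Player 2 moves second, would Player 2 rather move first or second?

If Player 1 leads: Player 2's best replies are A→T, B→R, C→S, D→R; Player 1's induced payoffs 5, -2, -4, 7; outcome (D, R), payoffs (7, 8).
If Player 2 leads: Player 1's best replies are P→C, Q→A, R→C, S→B, T→A; Player 2's induced payoffs 0, 4, -5, 1, 9; outcome (A, T), payoffs (5, 9).
Player 2 gets 9 moving first and 8 moving second, so Player 2 prefers to move first.

first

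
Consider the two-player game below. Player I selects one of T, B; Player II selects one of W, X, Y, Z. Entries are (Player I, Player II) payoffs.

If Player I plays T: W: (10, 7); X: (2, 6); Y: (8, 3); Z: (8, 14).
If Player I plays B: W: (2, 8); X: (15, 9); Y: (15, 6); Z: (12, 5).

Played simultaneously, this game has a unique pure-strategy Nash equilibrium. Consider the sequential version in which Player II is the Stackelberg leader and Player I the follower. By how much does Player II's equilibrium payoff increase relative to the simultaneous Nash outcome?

0

Work backward from Player I's decision.
- W: Player I compares 10, 2 and picks T; Player II would get 7.
- X: Player I compares 2, 15 and picks B; Player II would get 9.
- Y: Player I compares 8, 15 and picks B; Player II would get 6.
- Z: Player I compares 8, 12 and picks B; Player II would get 5.
Among 7, 9, 6, 5, the best is 9 at X. Subgame-perfect outcome: (B, X) with payoffs (15, 9).
For the simultaneous game, intersect best replies.
Player I's best replies: W→T; X→B; Y→B; Z→B.
Player II's best replies: T→Z; B→X.
The unique mutual best reply is (B, X), giving (15, 9).
Player II's commitment gain: 9 − 9 = 0.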